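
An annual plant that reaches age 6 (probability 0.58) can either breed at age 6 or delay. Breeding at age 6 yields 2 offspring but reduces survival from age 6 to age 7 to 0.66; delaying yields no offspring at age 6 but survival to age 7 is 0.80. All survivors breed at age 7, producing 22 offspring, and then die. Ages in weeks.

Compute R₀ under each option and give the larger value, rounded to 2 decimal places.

10.21

breed at age 6: R₀ = 0.58 × (2 + 0.66 × 22) = 0.58 × 16.5200 = 9.5816
delay to age 7: R₀ = 0.58 × (0.80 × 22) = 0.58 × 17.6000 = 10.2080
Higher: delay to age 7 (10.2080).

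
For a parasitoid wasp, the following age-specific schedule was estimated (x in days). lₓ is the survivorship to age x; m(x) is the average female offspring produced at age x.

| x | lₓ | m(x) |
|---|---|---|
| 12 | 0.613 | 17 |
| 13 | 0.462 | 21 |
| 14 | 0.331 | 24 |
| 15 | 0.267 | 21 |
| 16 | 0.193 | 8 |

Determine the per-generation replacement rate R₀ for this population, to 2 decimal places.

35.22

R₀ = Σ lₓ m(x):
  age 12: 0.613 × 17 = 10.4210
  age 13: 0.462 × 21 = 9.7020
  age 14: 0.331 × 24 = 7.9440
  age 15: 0.267 × 21 = 5.6070
  age 16: 0.193 × 8 = 1.5440
R₀ = 10.4210 + 9.7020 + 7.9440 + 5.6070 + 1.5440 = 35.2180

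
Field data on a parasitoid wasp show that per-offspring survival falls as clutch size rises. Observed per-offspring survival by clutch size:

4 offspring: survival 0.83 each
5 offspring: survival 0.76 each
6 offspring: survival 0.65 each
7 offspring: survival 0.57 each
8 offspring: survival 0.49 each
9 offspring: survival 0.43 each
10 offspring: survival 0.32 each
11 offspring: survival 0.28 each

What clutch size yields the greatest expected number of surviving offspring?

Expected surviving offspring = c × s(c):
  c=4: 4 × 0.83 = 3.320
  c=5: 5 × 0.76 = 3.800
  c=6: 6 × 0.65 = 3.900
  c=7: 7 × 0.57 = 3.990
  c=8: 8 × 0.49 = 3.920
  c=9: 9 × 0.43 = 3.870
  c=10: 10 × 0.32 = 3.200
  c=11: 11 × 0.28 = 3.080
Maximum at c = 7 (3.990 surviving offspring).

7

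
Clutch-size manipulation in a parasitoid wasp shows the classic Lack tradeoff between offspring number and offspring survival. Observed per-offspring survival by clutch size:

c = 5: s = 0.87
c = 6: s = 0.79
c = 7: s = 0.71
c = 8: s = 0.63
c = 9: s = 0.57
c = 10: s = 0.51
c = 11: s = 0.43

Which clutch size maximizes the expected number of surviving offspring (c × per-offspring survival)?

9

Expected surviving offspring = c × s(c):
  c=5: 5 × 0.87 = 4.350
  c=6: 6 × 0.79 = 4.740
  c=7: 7 × 0.71 = 4.970
  c=8: 8 × 0.63 = 5.040
  c=9: 9 × 0.57 = 5.130
  c=10: 10 × 0.51 = 5.100
  c=11: 11 × 0.43 = 4.730
Maximum at c = 9 (5.130 surviving offspring).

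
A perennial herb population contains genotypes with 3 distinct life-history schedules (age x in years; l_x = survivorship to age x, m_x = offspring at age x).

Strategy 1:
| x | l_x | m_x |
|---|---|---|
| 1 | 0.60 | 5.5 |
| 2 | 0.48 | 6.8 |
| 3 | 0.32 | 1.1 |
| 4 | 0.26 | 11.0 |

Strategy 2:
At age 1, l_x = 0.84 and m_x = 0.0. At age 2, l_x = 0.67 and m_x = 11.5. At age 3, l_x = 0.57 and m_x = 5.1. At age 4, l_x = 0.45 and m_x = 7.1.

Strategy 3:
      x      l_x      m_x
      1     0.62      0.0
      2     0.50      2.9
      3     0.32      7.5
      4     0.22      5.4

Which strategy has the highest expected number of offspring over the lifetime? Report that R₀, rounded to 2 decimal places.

13.81

Strategy 1: R₀ = 0.60×5.5 + 0.48×6.8 + 0.32×1.1 + 0.26×11.0 = 9.7760
Strategy 2: R₀ = 0.84×0.0 + 0.67×11.5 + 0.57×5.1 + 0.45×7.1 = 13.8070
Strategy 3: R₀ = 0.62×0.0 + 0.50×2.9 + 0.32×7.5 + 0.22×5.4 = 5.0380
Highest R₀: strategy 2 with 13.8070.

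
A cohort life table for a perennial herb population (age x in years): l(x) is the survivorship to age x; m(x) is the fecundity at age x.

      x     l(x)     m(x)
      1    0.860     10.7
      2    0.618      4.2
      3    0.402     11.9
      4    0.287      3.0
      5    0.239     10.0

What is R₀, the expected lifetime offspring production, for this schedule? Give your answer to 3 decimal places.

R₀ = Σ l(x) m(x):
  age 1: 0.860 × 10.7 = 9.2020
  age 2: 0.618 × 4.2 = 2.5956
  age 3: 0.402 × 11.9 = 4.7838
  age 4: 0.287 × 3.0 = 0.8610
  age 5: 0.239 × 10.0 = 2.3900
R₀ = 9.2020 + 2.5956 + 4.7838 + 0.8610 + 2.3900 = 19.8324

19.832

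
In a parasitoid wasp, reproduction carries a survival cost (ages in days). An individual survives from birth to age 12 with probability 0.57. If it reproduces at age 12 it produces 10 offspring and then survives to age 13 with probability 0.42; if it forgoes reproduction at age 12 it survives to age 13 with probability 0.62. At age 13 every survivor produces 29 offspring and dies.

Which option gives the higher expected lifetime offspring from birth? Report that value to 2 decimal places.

12.64

breed at age 12: R₀ = 0.57 × (10 + 0.42 × 29) = 0.57 × 22.1800 = 12.6426
delay to age 13: R₀ = 0.57 × (0.62 × 29) = 0.57 × 17.9800 = 10.2486
Higher: breed at age 12 (12.6426).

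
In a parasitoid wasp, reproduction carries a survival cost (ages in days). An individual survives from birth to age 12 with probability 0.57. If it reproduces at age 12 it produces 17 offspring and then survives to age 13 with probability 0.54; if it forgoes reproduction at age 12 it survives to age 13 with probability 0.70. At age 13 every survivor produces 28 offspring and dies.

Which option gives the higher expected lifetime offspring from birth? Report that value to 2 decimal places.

18.31

breed at age 12: R₀ = 0.57 × (17 + 0.54 × 28) = 0.57 × 32.1200 = 18.3084
delay to age 13: R₀ = 0.57 × (0.70 × 28) = 0.57 × 19.6000 = 11.1720
Higher: breed at age 12 (18.3084).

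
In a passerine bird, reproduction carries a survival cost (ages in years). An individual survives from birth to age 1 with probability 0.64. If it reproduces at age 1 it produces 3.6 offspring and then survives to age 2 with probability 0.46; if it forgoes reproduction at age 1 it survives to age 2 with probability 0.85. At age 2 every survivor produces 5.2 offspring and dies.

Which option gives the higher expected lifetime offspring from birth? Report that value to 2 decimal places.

3.83

breed at age 1: R₀ = 0.64 × (3.6 + 0.46 × 5.2) = 0.64 × 5.9920 = 3.8349
delay to age 2: R₀ = 0.64 × (0.85 × 5.2) = 0.64 × 4.4200 = 2.8288
Higher: breed at age 1 (3.8349).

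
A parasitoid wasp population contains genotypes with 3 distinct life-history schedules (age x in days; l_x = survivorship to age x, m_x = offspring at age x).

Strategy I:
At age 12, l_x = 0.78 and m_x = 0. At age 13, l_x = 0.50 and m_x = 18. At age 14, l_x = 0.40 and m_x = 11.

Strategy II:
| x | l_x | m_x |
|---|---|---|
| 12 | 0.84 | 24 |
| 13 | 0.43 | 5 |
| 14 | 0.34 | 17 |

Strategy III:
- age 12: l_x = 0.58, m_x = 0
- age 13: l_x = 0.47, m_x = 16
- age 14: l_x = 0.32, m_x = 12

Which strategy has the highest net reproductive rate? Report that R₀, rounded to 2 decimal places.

28.09

Strategy I: R₀ = 0.78×0 + 0.50×18 + 0.40×11 = 13.4000
Strategy II: R₀ = 0.84×24 + 0.43×5 + 0.34×17 = 28.0900
Strategy III: R₀ = 0.58×0 + 0.47×16 + 0.32×12 = 11.3600
Highest R₀: strategy II with 28.0900.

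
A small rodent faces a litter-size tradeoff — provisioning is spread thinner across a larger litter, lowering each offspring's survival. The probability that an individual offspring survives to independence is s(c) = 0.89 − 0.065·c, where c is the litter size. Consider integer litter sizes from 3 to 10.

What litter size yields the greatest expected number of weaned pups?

7

Expected weaned pups = c × s(c):
  c=3: 3 × 0.695 = 2.085
  c=4: 4 × 0.630 = 2.520
  c=5: 5 × 0.565 = 2.825
  c=6: 6 × 0.500 = 3.000
  c=7: 7 × 0.435 = 3.045
  c=8: 8 × 0.370 = 2.960
  c=9: 9 × 0.305 = 2.745
  c=10: 10 × 0.240 = 2.400
Maximum at c = 7 (3.045 weaned pups).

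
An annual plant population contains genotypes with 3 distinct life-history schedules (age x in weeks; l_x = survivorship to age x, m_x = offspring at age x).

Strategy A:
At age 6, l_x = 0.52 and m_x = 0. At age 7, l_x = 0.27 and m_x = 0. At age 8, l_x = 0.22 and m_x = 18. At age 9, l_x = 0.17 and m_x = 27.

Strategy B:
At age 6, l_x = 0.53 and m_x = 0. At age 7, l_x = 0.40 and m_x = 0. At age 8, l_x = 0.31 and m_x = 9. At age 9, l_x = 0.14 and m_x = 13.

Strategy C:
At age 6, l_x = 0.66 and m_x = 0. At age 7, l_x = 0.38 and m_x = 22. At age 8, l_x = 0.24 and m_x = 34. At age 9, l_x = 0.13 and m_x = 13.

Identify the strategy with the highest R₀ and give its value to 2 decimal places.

Strategy A: R₀ = 0.52×0 + 0.27×0 + 0.22×18 + 0.17×27 = 8.5500
Strategy B: R₀ = 0.53×0 + 0.40×0 + 0.31×9 + 0.14×13 = 4.6100
Strategy C: R₀ = 0.66×0 + 0.38×22 + 0.24×34 + 0.13×13 = 18.2100
Highest R₀: strategy C with 18.2100.

18.21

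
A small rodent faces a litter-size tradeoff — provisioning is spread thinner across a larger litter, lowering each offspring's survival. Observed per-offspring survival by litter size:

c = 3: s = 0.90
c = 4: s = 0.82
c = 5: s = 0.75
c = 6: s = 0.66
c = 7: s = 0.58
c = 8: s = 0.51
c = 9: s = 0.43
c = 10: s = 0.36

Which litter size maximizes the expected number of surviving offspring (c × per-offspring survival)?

8

Expected surviving offspring = c × s(c):
  c=3: 3 × 0.90 = 2.700
  c=4: 4 × 0.82 = 3.280
  c=5: 5 × 0.75 = 3.750
  c=6: 6 × 0.66 = 3.960
  c=7: 7 × 0.58 = 4.060
  c=8: 8 × 0.51 = 4.080
  c=9: 9 × 0.43 = 3.870
  c=10: 10 × 0.36 = 3.600
Maximum at c = 8 (4.080 surviving offspring).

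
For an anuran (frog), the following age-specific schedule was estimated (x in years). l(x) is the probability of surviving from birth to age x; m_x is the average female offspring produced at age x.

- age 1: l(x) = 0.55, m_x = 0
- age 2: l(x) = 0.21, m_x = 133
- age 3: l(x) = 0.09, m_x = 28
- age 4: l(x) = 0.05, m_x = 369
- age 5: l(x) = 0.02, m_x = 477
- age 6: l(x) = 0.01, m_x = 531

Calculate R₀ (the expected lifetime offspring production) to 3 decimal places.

R₀ = Σ l(x) m_x:
  age 1: 0.55 × 0 = 0.0000
  age 2: 0.21 × 133 = 27.9300
  age 3: 0.09 × 28 = 2.5200
  age 4: 0.05 × 369 = 18.4500
  age 5: 0.02 × 477 = 9.5400
  age 6: 0.01 × 531 = 5.3100
R₀ = 0.0000 + 27.9300 + 2.5200 + 18.4500 + 9.5400 + 5.3100 = 63.7500

63.750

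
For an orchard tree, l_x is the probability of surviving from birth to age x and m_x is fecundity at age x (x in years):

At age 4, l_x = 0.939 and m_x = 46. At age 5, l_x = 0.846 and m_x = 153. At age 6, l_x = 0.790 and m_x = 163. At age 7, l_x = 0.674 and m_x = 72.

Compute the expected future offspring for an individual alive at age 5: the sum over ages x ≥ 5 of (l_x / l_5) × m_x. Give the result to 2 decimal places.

l_5 = 0.846. Conditional survival from age 5 to x is l_x / l_5.
  x=5: (0.846/0.846) × 153 = 153.0000
  x=6: (0.790/0.846) × 163 = 152.2104
  x=7: (0.674/0.846) × 72 = 57.3617
Sum = 153.0000 + 152.2104 + 57.3617 = 362.5721

362.57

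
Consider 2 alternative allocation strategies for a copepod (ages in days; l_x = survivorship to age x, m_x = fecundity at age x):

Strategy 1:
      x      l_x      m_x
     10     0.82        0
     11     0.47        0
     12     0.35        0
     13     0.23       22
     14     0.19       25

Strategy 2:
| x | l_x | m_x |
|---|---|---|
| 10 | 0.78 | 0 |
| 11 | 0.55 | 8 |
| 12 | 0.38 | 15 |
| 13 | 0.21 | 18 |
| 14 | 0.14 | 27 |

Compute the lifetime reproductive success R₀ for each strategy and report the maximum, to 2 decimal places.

17.66

Strategy 1: R₀ = 0.82×0 + 0.47×0 + 0.35×0 + 0.23×22 + 0.19×25 = 9.8100
Strategy 2: R₀ = 0.78×0 + 0.55×8 + 0.38×15 + 0.21×18 + 0.14×27 = 17.6600
Highest R₀: strategy 2 with 17.6600.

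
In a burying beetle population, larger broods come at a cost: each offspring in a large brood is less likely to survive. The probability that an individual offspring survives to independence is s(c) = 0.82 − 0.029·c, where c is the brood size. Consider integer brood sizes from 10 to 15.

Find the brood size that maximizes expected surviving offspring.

14

Expected surviving offspring = c × s(c):
  c=10: 10 × 0.530 = 5.300
  c=11: 11 × 0.501 = 5.511
  c=12: 12 × 0.472 = 5.664
  c=13: 13 × 0.443 = 5.759
  c=14: 14 × 0.414 = 5.796
  c=15: 15 × 0.385 = 5.775
Maximum at c = 14 (5.796 surviving offspring).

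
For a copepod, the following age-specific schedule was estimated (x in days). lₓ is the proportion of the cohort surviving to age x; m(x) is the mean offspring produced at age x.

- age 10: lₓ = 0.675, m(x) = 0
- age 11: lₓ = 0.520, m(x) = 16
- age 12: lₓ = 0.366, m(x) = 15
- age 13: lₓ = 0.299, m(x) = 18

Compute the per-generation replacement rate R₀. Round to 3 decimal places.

19.192

R₀ = Σ lₓ m(x):
  age 10: 0.675 × 0 = 0.0000
  age 11: 0.520 × 16 = 8.3200
  age 12: 0.366 × 15 = 5.4900
  age 13: 0.299 × 18 = 5.3820
R₀ = 0.0000 + 8.3200 + 5.4900 + 5.3820 = 19.1920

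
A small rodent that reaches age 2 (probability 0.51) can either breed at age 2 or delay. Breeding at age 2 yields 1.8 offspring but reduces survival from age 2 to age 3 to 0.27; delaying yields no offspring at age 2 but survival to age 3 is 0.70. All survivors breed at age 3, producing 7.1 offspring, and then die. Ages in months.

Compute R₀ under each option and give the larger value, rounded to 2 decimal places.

2.53

breed at age 2: R₀ = 0.51 × (1.8 + 0.27 × 7.1) = 0.51 × 3.7170 = 1.8957
delay to age 3: R₀ = 0.51 × (0.70 × 7.1) = 0.51 × 4.9700 = 2.5347
Higher: delay to age 3 (2.5347).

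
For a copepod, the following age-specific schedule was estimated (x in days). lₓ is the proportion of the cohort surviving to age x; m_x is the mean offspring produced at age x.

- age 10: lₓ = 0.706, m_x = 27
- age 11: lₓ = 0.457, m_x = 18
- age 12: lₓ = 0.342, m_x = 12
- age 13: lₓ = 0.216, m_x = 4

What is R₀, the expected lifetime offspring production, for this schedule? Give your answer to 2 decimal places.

32.26

R₀ = Σ lₓ m_x:
  age 10: 0.706 × 27 = 19.0620
  age 11: 0.457 × 18 = 8.2260
  age 12: 0.342 × 12 = 4.1040
  age 13: 0.216 × 4 = 0.8640
R₀ = 19.0620 + 8.2260 + 4.1040 + 0.8640 = 32.2560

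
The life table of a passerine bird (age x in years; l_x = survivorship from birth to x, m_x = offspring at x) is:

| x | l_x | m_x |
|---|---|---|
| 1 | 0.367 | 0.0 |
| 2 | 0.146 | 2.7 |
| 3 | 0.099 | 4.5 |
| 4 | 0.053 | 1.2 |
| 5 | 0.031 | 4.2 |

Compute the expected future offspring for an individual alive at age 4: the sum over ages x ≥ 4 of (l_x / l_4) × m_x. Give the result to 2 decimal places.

l_4 = 0.053. Conditional survival from age 4 to x is l_x / l_4.
  x=4: (0.053/0.053) × 1.2 = 1.2000
  x=5: (0.031/0.053) × 4.2 = 2.4566
Sum = 1.2000 + 2.4566 = 3.6566

3.66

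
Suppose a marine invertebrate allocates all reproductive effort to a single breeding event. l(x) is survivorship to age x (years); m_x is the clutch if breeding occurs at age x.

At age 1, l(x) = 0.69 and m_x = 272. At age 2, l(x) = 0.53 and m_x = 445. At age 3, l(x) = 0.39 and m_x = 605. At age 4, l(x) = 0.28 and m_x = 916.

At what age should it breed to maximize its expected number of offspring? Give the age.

Expected offspring if breeding at age x = l(x) × m_x:
  age 1: 0.69 × 272 = 187.680
  age 2: 0.53 × 445 = 235.850
  age 3: 0.39 × 605 = 235.950
  age 4: 0.28 × 916 = 256.480
Maximum at age 4 (256.480).

4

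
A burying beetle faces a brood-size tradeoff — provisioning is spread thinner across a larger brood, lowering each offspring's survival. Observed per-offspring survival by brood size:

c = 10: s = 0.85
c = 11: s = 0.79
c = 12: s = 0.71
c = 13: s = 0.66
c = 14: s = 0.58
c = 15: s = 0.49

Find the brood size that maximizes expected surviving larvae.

11

Expected surviving larvae = c × s(c):
  c=10: 10 × 0.85 = 8.500
  c=11: 11 × 0.79 = 8.690
  c=12: 12 × 0.71 = 8.520
  c=13: 13 × 0.66 = 8.580
  c=14: 14 × 0.58 = 8.120
  c=15: 15 × 0.49 = 7.350
Maximum at c = 11 (8.690 surviving larvae).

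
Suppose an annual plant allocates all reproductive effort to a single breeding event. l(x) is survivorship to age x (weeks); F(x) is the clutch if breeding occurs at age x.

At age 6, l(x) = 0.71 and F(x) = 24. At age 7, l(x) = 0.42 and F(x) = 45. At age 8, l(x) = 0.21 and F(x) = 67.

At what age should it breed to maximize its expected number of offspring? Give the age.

Expected offspring if breeding at age x = l(x) × F(x):
  age 6: 0.71 × 24 = 17.040
  age 7: 0.42 × 45 = 18.900
  age 8: 0.21 × 67 = 14.070
Maximum at age 7 (18.900).

7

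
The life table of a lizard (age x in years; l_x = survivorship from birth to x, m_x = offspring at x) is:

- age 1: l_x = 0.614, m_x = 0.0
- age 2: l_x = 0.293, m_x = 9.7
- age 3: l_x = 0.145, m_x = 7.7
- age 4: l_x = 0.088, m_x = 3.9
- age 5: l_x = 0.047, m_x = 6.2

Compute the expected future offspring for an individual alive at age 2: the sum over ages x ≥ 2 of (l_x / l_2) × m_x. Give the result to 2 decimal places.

l_2 = 0.293. Conditional survival from age 2 to x is l_x / l_2.
  x=2: (0.293/0.293) × 9.7 = 9.7000
  x=3: (0.145/0.293) × 7.7 = 3.8106
  x=4: (0.088/0.293) × 3.9 = 1.1713
  x=5: (0.047/0.293) × 6.2 = 0.9945
Sum = 9.7000 + 3.8106 + 1.1713 + 0.9945 = 15.6765

15.68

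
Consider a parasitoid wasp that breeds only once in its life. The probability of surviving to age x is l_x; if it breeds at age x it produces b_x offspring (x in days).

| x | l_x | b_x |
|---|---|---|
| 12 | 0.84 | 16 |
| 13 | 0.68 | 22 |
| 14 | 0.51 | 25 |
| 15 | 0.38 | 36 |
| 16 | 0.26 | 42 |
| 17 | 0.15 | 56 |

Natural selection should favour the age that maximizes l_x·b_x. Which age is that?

13

Expected offspring if breeding at age x = l_x × b_x:
  age 12: 0.84 × 16 = 13.440
  age 13: 0.68 × 22 = 14.960
  age 14: 0.51 × 25 = 12.750
  age 15: 0.38 × 36 = 13.680
  age 16: 0.26 × 42 = 10.920
  age 17: 0.15 × 56 = 8.400
Maximum at age 13 (14.960).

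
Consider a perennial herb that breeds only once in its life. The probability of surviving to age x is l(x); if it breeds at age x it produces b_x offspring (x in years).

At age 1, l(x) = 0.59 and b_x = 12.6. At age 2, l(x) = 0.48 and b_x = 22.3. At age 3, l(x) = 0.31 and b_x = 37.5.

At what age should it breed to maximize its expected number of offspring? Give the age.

3

Expected offspring if breeding at age x = l(x) × b_x:
  age 1: 0.59 × 12.6 = 7.434
  age 2: 0.48 × 22.3 = 10.704
  age 3: 0.31 × 37.5 = 11.625
Maximum at age 3 (11.625).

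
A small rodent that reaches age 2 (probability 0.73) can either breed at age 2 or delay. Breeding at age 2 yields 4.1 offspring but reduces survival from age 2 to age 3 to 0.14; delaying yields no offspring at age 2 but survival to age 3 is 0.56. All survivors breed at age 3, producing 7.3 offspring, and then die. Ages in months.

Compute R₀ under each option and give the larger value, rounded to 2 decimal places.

breed at age 2: R₀ = 0.73 × (4.1 + 0.14 × 7.3) = 0.73 × 5.1220 = 3.7391
delay to age 3: R₀ = 0.73 × (0.56 × 7.3) = 0.73 × 4.0880 = 2.9842
Higher: breed at age 2 (3.7391).

3.74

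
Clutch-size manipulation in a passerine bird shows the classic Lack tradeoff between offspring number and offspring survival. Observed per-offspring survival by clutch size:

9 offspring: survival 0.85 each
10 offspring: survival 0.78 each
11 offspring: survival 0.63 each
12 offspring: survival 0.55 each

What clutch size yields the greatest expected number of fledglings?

Expected fledglings = c × s(c):
  c=9: 9 × 0.85 = 7.650
  c=10: 10 × 0.78 = 7.800
  c=11: 11 × 0.63 = 6.930
  c=12: 12 × 0.55 = 6.600
Maximum at c = 10 (7.800 fledglings).

10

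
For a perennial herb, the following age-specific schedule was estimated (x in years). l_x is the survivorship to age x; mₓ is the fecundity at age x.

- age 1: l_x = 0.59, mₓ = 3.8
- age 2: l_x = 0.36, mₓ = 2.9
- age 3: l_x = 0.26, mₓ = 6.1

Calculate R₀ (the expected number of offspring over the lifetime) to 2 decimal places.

4.87

R₀ = Σ l_x mₓ:
  age 1: 0.59 × 3.8 = 2.2420
  age 2: 0.36 × 2.9 = 1.0440
  age 3: 0.26 × 6.1 = 1.5860
R₀ = 2.2420 + 1.0440 + 1.5860 = 4.8720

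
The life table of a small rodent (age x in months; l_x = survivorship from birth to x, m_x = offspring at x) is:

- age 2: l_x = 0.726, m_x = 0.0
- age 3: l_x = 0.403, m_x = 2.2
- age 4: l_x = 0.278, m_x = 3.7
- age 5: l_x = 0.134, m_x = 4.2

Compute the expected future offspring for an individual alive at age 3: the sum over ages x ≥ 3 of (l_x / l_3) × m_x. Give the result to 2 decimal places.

6.15

l_3 = 0.403. Conditional survival from age 3 to x is l_x / l_3.
  x=3: (0.403/0.403) × 2.2 = 2.2000
  x=4: (0.278/0.403) × 3.7 = 2.5524
  x=5: (0.134/0.403) × 4.2 = 1.3965
Sum = 2.2000 + 2.5524 + 1.3965 = 6.1489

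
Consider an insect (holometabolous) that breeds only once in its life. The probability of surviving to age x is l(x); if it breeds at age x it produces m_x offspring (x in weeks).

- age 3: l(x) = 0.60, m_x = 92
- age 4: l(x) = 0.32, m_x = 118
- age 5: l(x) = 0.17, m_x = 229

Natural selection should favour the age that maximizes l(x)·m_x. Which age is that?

3

Expected offspring if breeding at age x = l(x) × m_x:
  age 3: 0.60 × 92 = 55.200
  age 4: 0.32 × 118 = 37.760
  age 5: 0.17 × 229 = 38.930
Maximum at age 3 (55.200).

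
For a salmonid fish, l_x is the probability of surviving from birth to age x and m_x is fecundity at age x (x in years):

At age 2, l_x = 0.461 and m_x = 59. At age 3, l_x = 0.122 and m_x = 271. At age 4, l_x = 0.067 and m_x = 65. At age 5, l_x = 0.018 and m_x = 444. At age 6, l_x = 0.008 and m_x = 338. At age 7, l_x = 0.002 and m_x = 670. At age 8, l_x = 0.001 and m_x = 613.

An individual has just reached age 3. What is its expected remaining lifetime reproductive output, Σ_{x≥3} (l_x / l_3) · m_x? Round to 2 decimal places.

l_3 = 0.122. Conditional survival from age 3 to x is l_x / l_3.
  x=3: (0.122/0.122) × 271 = 271.0000
  x=4: (0.067/0.122) × 65 = 35.6967
  x=5: (0.018/0.122) × 444 = 65.5082
  x=6: (0.008/0.122) × 338 = 22.1639
  x=7: (0.002/0.122) × 670 = 10.9836
  x=8: (0.001/0.122) × 613 = 5.0246
Sum = 271.0000 + 35.6967 + 65.5082 + 22.1639 + 10.9836 + 5.0246 = 410.3770

410.38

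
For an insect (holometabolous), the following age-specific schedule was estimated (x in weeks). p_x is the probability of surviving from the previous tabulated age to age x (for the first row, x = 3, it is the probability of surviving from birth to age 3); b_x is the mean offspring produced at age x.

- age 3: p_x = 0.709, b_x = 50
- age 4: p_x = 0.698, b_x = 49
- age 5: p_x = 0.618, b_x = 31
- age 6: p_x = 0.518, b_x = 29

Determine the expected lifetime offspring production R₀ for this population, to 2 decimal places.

Survivorship from birth: l_x = p_3·p_4·…·p_x.
  l_3 = 0.70900
  l_4 = 0.49488
  l_5 = 0.30584
  l_6 = 0.15842
R₀ = Σ l_x b_x:
  age 3: 0.70900 × 50 = 35.4500
  age 4: 0.49488 × 49 = 24.2491
  age 5: 0.30584 × 31 = 9.4810
  age 6: 0.15842 × 29 = 4.5942
R₀ = 35.4500 + 24.2491 + 9.4810 + 4.5942 = 73.7743

73.77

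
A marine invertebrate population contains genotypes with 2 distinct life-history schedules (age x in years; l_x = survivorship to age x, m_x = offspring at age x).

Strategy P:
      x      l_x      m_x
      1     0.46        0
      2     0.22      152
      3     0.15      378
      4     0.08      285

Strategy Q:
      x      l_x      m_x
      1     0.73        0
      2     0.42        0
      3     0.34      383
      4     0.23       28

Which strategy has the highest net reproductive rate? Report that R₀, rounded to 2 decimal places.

Strategy P: R₀ = 0.46×0 + 0.22×152 + 0.15×378 + 0.08×285 = 112.9400
Strategy Q: R₀ = 0.73×0 + 0.42×0 + 0.34×383 + 0.23×28 = 136.6600
Highest R₀: strategy Q with 136.6600.

136.66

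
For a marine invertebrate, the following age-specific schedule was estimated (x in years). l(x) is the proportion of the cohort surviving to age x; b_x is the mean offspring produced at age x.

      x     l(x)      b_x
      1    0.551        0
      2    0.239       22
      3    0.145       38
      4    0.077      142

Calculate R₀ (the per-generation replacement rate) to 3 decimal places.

21.702

R₀ = Σ l(x) b_x:
  age 1: 0.551 × 0 = 0.0000
  age 2: 0.239 × 22 = 5.2580
  age 3: 0.145 × 38 = 5.5100
  age 4: 0.077 × 142 = 10.9340
R₀ = 0.0000 + 5.2580 + 5.5100 + 10.9340 = 21.7020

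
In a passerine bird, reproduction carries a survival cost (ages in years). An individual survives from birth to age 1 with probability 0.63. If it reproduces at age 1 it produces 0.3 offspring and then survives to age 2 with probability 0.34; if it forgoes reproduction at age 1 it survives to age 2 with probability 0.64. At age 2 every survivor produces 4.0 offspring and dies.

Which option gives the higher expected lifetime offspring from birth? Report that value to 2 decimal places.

breed at age 1: R₀ = 0.63 × (0.3 + 0.34 × 4.0) = 0.63 × 1.6600 = 1.0458
delay to age 2: R₀ = 0.63 × (0.64 × 4.0) = 0.63 × 2.5600 = 1.6128
Higher: delay to age 2 (1.6128).

1.61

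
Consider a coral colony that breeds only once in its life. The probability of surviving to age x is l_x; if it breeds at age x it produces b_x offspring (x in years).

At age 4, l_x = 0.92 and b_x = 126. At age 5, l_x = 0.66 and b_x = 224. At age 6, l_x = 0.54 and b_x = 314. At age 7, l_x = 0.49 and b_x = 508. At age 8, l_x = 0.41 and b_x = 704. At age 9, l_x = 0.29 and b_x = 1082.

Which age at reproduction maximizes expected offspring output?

9

Expected offspring if breeding at age x = l_x × b_x:
  age 4: 0.92 × 126 = 115.920
  age 5: 0.66 × 224 = 147.840
  age 6: 0.54 × 314 = 169.560
  age 7: 0.49 × 508 = 248.920
  age 8: 0.41 × 704 = 288.640
  age 9: 0.29 × 1082 = 313.780
Maximum at age 9 (313.780).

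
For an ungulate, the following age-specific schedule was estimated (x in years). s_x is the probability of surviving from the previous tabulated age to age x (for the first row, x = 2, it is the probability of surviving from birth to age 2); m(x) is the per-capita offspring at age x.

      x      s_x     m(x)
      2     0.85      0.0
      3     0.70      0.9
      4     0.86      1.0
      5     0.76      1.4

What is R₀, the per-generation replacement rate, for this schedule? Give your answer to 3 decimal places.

1.592

Survivorship from birth: l_x = s_2·s_3·…·s_x.
  l_2 = 0.85000
  l_3 = 0.59500
  l_4 = 0.51170
  l_5 = 0.38889
R₀ = Σ l_x m(x):
  age 2: 0.85000 × 0.0 = 0.0000
  age 3: 0.59500 × 0.9 = 0.5355
  age 4: 0.51170 × 1.0 = 0.5117
  age 5: 0.38889 × 1.4 = 0.5444
R₀ = 0.0000 + 0.5355 + 0.5117 + 0.5444 = 1.5916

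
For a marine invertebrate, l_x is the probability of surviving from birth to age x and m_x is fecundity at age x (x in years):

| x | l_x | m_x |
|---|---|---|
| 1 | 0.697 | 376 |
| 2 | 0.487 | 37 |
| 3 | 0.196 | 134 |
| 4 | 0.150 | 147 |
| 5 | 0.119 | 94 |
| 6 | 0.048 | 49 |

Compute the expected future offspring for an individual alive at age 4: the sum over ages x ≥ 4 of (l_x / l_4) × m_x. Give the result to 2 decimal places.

237.25

l_4 = 0.150. Conditional survival from age 4 to x is l_x / l_4.
  x=4: (0.150/0.150) × 147 = 147.0000
  x=5: (0.119/0.150) × 94 = 74.5733
  x=6: (0.048/0.150) × 49 = 15.6800
Sum = 147.0000 + 74.5733 + 15.6800 = 237.2533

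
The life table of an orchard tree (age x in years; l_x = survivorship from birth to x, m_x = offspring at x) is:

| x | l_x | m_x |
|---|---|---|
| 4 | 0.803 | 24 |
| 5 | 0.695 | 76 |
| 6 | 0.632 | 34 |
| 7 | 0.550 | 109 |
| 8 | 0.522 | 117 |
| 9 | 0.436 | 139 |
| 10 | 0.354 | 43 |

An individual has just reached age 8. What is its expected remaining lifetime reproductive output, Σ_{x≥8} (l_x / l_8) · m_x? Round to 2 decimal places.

l_8 = 0.522. Conditional survival from age 8 to x is l_x / l_8.
  x=8: (0.522/0.522) × 117 = 117.0000
  x=9: (0.436/0.522) × 139 = 116.0996
  x=10: (0.354/0.522) × 43 = 29.1609
Sum = 117.0000 + 116.0996 + 29.1609 = 262.2605

262.26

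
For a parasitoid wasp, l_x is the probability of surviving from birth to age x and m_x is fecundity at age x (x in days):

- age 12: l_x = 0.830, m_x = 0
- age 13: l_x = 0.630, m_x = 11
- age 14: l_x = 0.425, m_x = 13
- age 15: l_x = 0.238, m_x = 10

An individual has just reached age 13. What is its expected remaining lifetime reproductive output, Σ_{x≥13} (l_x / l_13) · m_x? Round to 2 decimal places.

23.55

l_13 = 0.630. Conditional survival from age 13 to x is l_x / l_13.
  x=13: (0.630/0.630) × 11 = 11.0000
  x=14: (0.425/0.630) × 13 = 8.7698
  x=15: (0.238/0.630) × 10 = 3.7778
Sum = 11.0000 + 8.7698 + 3.7778 = 23.5476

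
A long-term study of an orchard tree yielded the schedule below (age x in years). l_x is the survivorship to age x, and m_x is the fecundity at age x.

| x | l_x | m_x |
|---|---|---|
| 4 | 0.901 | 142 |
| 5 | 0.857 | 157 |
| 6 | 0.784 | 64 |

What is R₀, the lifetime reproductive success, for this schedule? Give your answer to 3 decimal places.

312.667

R₀ = Σ l_x m_x:
  age 4: 0.901 × 142 = 127.9420
  age 5: 0.857 × 157 = 134.5490
  age 6: 0.784 × 64 = 50.1760
R₀ = 127.9420 + 134.5490 + 50.1760 = 312.6670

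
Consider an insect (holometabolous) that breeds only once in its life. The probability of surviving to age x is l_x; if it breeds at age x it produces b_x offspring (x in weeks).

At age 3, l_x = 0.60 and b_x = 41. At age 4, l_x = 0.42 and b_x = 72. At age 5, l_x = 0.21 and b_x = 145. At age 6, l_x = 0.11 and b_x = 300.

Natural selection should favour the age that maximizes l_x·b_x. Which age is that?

Expected offspring if breeding at age x = l_x × b_x:
  age 3: 0.60 × 41 = 24.600
  age 4: 0.42 × 72 = 30.240
  age 5: 0.21 × 145 = 30.450
  age 6: 0.11 × 300 = 33.000
Maximum at age 6 (33.000).

6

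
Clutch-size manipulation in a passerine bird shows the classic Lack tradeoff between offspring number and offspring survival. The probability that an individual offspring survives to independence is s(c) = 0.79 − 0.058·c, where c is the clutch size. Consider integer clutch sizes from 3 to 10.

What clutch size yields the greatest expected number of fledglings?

Expected fledglings = c × s(c):
  c=3: 3 × 0.616 = 1.848
  c=4: 4 × 0.558 = 2.232
  c=5: 5 × 0.500 = 2.500
  c=6: 6 × 0.442 = 2.652
  c=7: 7 × 0.384 = 2.688
  c=8: 8 × 0.326 = 2.608
  c=9: 9 × 0.268 = 2.412
  c=10: 10 × 0.210 = 2.100
Maximum at c = 7 (2.688 fledglings).

7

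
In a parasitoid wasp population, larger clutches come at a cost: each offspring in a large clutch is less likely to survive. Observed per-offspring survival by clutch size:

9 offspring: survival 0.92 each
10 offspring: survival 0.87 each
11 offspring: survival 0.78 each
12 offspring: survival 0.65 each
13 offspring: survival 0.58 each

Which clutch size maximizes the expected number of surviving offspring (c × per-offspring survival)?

Expected surviving offspring = c × s(c):
  c=9: 9 × 0.92 = 8.280
  c=10: 10 × 0.87 = 8.700
  c=11: 11 × 0.78 = 8.580
  c=12: 12 × 0.65 = 7.800
  c=13: 13 × 0.58 = 7.540
Maximum at c = 10 (8.700 surviving offspring).

10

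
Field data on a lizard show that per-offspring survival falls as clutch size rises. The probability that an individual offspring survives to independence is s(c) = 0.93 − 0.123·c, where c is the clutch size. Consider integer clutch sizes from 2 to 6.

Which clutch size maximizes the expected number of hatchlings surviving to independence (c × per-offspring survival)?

Expected hatchlings surviving to independence = c × s(c):
  c=2: 2 × 0.684 = 1.368
  c=3: 3 × 0.561 = 1.683
  c=4: 4 × 0.438 = 1.752
  c=5: 5 × 0.315 = 1.575
  c=6: 6 × 0.192 = 1.152
Maximum at c = 4 (1.752 hatchlings surviving to independence).

4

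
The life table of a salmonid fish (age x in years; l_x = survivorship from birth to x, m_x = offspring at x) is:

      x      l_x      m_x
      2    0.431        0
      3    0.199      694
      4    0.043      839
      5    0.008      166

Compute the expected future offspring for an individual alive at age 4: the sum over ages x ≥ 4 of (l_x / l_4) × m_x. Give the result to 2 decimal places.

869.88

l_4 = 0.043. Conditional survival from age 4 to x is l_x / l_4.
  x=4: (0.043/0.043) × 839 = 839.0000
  x=5: (0.008/0.043) × 166 = 30.8837
Sum = 839.0000 + 30.8837 = 869.8837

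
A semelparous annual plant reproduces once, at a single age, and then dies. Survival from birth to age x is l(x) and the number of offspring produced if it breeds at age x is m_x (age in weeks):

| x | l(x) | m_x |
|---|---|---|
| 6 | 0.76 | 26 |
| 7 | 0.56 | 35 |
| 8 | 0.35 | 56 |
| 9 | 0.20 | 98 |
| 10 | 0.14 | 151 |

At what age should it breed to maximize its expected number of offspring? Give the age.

10

Expected offspring if breeding at age x = l(x) × m_x:
  age 6: 0.76 × 26 = 19.760
  age 7: 0.56 × 35 = 19.600
  age 8: 0.35 × 56 = 19.600
  age 9: 0.20 × 98 = 19.600
  age 10: 0.14 × 151 = 21.140
Maximum at age 10 (21.140).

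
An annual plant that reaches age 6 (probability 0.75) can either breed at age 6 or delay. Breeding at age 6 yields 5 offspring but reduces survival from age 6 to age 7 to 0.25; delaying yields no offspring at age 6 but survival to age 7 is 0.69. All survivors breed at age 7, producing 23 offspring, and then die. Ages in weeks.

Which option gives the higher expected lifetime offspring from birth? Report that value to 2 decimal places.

11.90

breed at age 6: R₀ = 0.75 × (5 + 0.25 × 23) = 0.75 × 10.7500 = 8.0625
delay to age 7: R₀ = 0.75 × (0.69 × 23) = 0.75 × 15.8700 = 11.9025
Higher: delay to age 7 (11.9025).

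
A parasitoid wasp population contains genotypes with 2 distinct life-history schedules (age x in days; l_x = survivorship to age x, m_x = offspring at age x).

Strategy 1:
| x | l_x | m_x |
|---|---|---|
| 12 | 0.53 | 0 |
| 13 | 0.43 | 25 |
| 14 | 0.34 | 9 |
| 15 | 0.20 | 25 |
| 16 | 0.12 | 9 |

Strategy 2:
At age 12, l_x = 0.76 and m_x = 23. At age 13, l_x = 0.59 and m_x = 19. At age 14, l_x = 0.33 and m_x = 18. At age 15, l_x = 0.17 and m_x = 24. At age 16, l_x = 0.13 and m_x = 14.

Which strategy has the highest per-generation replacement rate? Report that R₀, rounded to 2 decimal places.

Strategy 1: R₀ = 0.53×0 + 0.43×25 + 0.34×9 + 0.20×25 + 0.12×9 = 19.8900
Strategy 2: R₀ = 0.76×23 + 0.59×19 + 0.33×18 + 0.17×24 + 0.13×14 = 40.5300
Highest R₀: strategy 2 with 40.5300.

40.53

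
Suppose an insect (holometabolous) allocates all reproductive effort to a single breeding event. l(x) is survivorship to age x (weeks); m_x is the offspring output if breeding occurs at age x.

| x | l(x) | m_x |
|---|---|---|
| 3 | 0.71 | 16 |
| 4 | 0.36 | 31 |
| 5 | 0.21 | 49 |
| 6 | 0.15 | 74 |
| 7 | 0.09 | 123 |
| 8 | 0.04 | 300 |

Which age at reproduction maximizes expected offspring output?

Expected offspring if breeding at age x = l(x) × m_x:
  age 3: 0.71 × 16 = 11.360
  age 4: 0.36 × 31 = 11.160
  age 5: 0.21 × 49 = 10.290
  age 6: 0.15 × 74 = 11.100
  age 7: 0.09 × 123 = 11.070
  age 8: 0.04 × 300 = 12.000
Maximum at age 8 (12.000).

8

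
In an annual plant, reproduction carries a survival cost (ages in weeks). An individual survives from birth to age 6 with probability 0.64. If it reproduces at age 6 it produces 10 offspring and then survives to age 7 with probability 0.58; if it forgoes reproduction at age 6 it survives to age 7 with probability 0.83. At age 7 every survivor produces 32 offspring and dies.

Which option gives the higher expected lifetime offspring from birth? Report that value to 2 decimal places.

breed at age 6: R₀ = 0.64 × (10 + 0.58 × 32) = 0.64 × 28.5600 = 18.2784
delay to age 7: R₀ = 0.64 × (0.83 × 32) = 0.64 × 26.5600 = 16.9984
Higher: breed at age 6 (18.2784).

18.28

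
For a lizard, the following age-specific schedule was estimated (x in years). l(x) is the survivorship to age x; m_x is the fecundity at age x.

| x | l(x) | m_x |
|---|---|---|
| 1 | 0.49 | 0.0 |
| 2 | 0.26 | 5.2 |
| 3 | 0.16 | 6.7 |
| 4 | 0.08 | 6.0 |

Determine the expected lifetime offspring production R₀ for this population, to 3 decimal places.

R₀ = Σ l(x) m_x:
  age 1: 0.49 × 0.0 = 0.0000
  age 2: 0.26 × 5.2 = 1.3520
  age 3: 0.16 × 6.7 = 1.0720
  age 4: 0.08 × 6.0 = 0.4800
R₀ = 0.0000 + 1.3520 + 1.0720 + 0.4800 = 2.9040

2.904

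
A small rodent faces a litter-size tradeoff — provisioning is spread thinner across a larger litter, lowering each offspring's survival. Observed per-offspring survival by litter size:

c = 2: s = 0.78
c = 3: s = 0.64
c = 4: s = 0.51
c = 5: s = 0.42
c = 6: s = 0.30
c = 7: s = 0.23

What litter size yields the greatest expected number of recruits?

Expected recruits = c × s(c):
  c=2: 2 × 0.78 = 1.560
  c=3: 3 × 0.64 = 1.920
  c=4: 4 × 0.51 = 2.040
  c=5: 5 × 0.42 = 2.100
  c=6: 6 × 0.30 = 1.800
  c=7: 7 × 0.23 = 1.610
Maximum at c = 5 (2.100 recruits).

5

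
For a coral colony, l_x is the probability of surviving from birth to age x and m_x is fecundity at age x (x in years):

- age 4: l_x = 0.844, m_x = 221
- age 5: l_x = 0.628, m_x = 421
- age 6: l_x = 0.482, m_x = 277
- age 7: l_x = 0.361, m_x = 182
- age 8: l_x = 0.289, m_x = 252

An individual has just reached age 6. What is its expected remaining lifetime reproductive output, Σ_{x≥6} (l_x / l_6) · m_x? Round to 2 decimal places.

l_6 = 0.482. Conditional survival from age 6 to x is l_x / l_6.
  x=6: (0.482/0.482) × 277 = 277.0000
  x=7: (0.361/0.482) × 182 = 136.3112
  x=8: (0.289/0.482) × 252 = 151.0954
Sum = 277.0000 + 136.3112 + 151.0954 = 564.4066

564.41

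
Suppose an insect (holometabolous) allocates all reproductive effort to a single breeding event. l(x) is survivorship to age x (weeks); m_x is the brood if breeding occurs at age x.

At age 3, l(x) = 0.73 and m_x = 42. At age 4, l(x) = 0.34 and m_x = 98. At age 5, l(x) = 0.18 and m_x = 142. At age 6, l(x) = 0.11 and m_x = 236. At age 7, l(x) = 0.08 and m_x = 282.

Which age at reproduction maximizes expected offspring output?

4

Expected offspring if breeding at age x = l(x) × m_x:
  age 3: 0.73 × 42 = 30.660
  age 4: 0.34 × 98 = 33.320
  age 5: 0.18 × 142 = 25.560
  age 6: 0.11 × 236 = 25.960
  age 7: 0.08 × 282 = 22.560
Maximum at age 4 (33.320).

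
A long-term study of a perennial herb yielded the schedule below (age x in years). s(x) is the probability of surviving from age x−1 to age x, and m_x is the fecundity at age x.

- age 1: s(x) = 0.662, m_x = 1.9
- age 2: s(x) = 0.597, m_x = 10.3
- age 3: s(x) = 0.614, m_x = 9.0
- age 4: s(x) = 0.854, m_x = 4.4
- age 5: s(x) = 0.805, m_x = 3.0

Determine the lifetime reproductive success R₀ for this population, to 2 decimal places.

Survivorship from birth: l_x = s_1·s_2·…·s_x.
  l_1 = 0.66200
  l_2 = 0.39521
  l_3 = 0.24266
  l_4 = 0.20723
  l_5 = 0.16682
R₀ = Σ l_x m_x:
  age 1: 0.66200 × 1.9 = 1.2578
  age 2: 0.39521 × 10.3 = 4.0707
  age 3: 0.24266 × 9.0 = 2.1839
  age 4: 0.20723 × 4.4 = 0.9118
  age 5: 0.16682 × 3.0 = 0.5005
R₀ = 1.2578 + 4.0707 + 2.1839 + 0.9118 + 0.5005 = 8.9247

8.92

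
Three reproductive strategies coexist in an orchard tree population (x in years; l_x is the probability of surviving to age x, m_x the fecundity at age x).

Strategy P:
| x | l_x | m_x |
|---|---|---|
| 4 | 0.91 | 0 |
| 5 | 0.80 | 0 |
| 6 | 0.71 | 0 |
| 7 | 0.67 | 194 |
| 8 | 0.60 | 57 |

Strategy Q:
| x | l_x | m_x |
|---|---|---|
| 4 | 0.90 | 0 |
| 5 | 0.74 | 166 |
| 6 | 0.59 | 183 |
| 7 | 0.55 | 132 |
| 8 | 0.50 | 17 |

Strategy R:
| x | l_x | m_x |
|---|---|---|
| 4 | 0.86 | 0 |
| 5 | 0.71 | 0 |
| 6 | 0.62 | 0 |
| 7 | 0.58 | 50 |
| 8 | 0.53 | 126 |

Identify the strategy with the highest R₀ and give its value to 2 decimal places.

311.91

Strategy P: R₀ = 0.91×0 + 0.80×0 + 0.71×0 + 0.67×194 + 0.60×57 = 164.1800
Strategy Q: R₀ = 0.90×0 + 0.74×166 + 0.59×183 + 0.55×132 + 0.50×17 = 311.9100
Strategy R: R₀ = 0.86×0 + 0.71×0 + 0.62×0 + 0.58×50 + 0.53×126 = 95.7800
Highest R₀: strategy Q with 311.9100.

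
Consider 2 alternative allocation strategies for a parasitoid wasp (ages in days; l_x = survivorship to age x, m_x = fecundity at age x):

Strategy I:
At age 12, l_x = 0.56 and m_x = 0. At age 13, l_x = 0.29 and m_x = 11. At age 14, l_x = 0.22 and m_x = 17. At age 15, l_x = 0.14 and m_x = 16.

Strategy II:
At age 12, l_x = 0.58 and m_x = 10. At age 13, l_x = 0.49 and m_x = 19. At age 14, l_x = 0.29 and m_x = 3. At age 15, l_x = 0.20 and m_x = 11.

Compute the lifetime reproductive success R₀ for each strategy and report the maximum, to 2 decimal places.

Strategy I: R₀ = 0.56×0 + 0.29×11 + 0.22×17 + 0.14×16 = 9.1700
Strategy II: R₀ = 0.58×10 + 0.49×19 + 0.29×3 + 0.20×11 = 18.1800
Highest R₀: strategy II with 18.1800.

18.18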